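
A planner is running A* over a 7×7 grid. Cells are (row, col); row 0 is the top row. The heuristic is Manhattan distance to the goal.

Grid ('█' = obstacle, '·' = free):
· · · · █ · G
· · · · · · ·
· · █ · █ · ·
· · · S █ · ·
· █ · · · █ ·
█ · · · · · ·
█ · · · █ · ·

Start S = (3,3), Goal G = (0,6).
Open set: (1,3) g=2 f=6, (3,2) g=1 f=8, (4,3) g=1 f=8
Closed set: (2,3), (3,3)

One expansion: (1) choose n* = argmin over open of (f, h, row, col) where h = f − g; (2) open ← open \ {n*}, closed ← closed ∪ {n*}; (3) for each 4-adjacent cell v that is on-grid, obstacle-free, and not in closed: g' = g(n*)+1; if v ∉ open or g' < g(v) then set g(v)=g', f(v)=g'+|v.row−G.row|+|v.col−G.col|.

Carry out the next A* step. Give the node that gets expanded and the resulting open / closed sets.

expanded=(1,3); open=[(0,3) g=3 f=6, (1,2) g=3 f=8, (1,4) g=3 f=6, (3,2) g=1 f=8, (4,3) g=1 f=8]; closed=[(1,3), (2,3), (3,3)]

step 1: expand (1,3) (f=6, h=4) → closed; open now [(0,3) g=3 f=6, (1,2) g=3 f=8, (1,4) g=3 f=6, (3,2) g=1 f=8, (4,3) g=1 f=8]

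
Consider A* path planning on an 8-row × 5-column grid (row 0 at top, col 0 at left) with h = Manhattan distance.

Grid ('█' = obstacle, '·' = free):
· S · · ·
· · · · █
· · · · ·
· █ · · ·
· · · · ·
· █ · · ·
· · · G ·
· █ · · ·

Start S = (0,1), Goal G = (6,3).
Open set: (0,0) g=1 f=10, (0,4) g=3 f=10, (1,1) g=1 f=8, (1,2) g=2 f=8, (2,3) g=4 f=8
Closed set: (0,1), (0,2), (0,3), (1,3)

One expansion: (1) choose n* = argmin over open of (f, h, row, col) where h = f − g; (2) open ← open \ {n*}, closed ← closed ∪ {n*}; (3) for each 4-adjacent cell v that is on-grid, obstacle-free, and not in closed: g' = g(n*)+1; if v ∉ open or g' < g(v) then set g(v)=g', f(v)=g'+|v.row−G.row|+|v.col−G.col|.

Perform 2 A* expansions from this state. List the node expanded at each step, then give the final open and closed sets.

order=[(2,3) → (3,3)]; open=[(0,0) g=1 f=10, (0,4) g=3 f=10, (1,1) g=1 f=8, (1,2) g=2 f=8, (2,2) g=5 f=10, (2,4) g=5 f=10, (3,2) g=6 f=10, (3,4) g=6 f=10, (4,3) g=6 f=8]; closed=[(0,1), (0,2), (0,3), (1,3), (2,3), (3,3)]

step 1: expand (2,3) (f=8, h=4) → closed; open now [(0,0) g=1 f=10, (0,4) g=3 f=10, (1,1) g=1 f=8, (1,2) g=2 f=8, (2,2) g=5 f=10, (2,4) g=5 f=10, (3,3) g=5 f=8]
step 2: expand (3,3) (f=8, h=3) → closed; open now [(0,0) g=1 f=10, (0,4) g=3 f=10, (1,1) g=1 f=8, (1,2) g=2 f=8, (2,2) g=5 f=10, (2,4) g=5 f=10, (3,2) g=6 f=10, (3,4) g=6 f=10, (4,3) g=6 f=8]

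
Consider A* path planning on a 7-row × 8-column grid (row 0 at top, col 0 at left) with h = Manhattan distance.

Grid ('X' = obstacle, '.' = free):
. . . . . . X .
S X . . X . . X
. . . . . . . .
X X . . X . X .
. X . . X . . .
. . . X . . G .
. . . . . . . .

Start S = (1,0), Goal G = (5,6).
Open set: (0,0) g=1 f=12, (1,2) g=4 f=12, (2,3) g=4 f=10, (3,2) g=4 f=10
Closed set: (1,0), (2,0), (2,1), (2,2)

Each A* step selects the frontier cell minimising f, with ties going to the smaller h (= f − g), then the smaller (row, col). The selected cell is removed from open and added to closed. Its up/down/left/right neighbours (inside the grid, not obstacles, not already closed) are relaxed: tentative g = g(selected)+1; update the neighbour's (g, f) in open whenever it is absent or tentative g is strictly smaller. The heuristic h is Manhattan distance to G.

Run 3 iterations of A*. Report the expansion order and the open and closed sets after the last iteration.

order=[(2,3) → (2,4) → (2,5)]; open=[(0,0) g=1 f=12, (1,2) g=4 f=12, (1,3) g=5 f=12, (1,5) g=7 f=12, (2,6) g=7 f=10, (3,2) g=4 f=10, (3,3) g=5 f=10, (3,5) g=7 f=10]; closed=[(1,0), (2,0), (2,1), (2,2), (2,3), (2,4), (2,5)]

step 1: expand (2,3) (f=10, h=6) → closed; open now [(0,0) g=1 f=12, (1,2) g=4 f=12, (1,3) g=5 f=12, (2,4) g=5 f=10, (3,2) g=4 f=10, (3,3) g=5 f=10]
step 2: expand (2,4) (f=10, h=5) → closed; open now [(0,0) g=1 f=12, (1,2) g=4 f=12, (1,3) g=5 f=12, (2,5) g=6 f=10, (3,2) g=4 f=10, (3,3) g=5 f=10]
step 3: expand (2,5) (f=10, h=4) → closed; open now [(0,0) g=1 f=12, (1,2) g=4 f=12, (1,3) g=5 f=12, (1,5) g=7 f=12, (2,6) g=7 f=10, (3,2) g=4 f=10, (3,3) g=5 f=10, (3,5) g=7 f=10]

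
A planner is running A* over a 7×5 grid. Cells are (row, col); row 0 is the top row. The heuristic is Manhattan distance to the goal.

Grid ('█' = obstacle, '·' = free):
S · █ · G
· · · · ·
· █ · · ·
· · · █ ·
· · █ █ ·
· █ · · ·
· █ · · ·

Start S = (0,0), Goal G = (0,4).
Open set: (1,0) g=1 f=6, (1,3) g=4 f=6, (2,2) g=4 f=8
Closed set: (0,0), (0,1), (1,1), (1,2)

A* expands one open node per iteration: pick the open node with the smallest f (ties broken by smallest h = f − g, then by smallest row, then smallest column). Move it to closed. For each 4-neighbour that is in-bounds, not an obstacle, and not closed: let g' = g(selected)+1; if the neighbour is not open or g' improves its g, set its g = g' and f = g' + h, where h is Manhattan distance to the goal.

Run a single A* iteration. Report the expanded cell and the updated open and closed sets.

step 1: expand (1,3) (f=6, h=2) → closed; open now [(0,3) g=5 f=6, (1,0) g=1 f=6, (1,4) g=5 f=6, (2,2) g=4 f=8, (2,3) g=5 f=8]

expanded=(1,3); open=[(0,3) g=5 f=6, (1,0) g=1 f=6, (1,4) g=5 f=6, (2,2) g=4 f=8, (2,3) g=5 f=8]; closed=[(0,0), (0,1), (1,1), (1,2), (1,3)]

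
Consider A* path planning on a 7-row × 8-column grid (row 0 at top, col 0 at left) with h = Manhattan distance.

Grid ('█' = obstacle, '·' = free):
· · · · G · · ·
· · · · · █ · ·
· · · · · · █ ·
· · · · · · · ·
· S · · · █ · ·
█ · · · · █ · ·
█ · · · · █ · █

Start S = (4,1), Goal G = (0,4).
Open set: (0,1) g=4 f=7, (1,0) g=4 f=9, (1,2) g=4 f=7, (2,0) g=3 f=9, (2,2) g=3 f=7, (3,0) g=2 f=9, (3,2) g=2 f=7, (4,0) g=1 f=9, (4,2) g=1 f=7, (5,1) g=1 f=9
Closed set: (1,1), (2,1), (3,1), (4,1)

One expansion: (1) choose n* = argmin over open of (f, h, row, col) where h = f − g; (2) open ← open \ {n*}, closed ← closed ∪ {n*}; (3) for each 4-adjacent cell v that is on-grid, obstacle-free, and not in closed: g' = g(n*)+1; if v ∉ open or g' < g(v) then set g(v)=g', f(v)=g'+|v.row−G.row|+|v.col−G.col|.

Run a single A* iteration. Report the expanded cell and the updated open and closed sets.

expanded=(0,1); open=[(0,0) g=5 f=9, (0,2) g=5 f=7, (1,0) g=4 f=9, (1,2) g=4 f=7, (2,0) g=3 f=9, (2,2) g=3 f=7, (3,0) g=2 f=9, (3,2) g=2 f=7, (4,0) g=1 f=9, (4,2) g=1 f=7, (5,1) g=1 f=9]; closed=[(0,1), (1,1), (2,1), (3,1), (4,1)]

step 1: expand (0,1) (f=7, h=3) → closed; open now [(0,0) g=5 f=9, (0,2) g=5 f=7, (1,0) g=4 f=9, (1,2) g=4 f=7, (2,0) g=3 f=9, (2,2) g=3 f=7, (3,0) g=2 f=9, (3,2) g=2 f=7, (4,0) g=1 f=9, (4,2) g=1 f=7, (5,1) g=1 f=9]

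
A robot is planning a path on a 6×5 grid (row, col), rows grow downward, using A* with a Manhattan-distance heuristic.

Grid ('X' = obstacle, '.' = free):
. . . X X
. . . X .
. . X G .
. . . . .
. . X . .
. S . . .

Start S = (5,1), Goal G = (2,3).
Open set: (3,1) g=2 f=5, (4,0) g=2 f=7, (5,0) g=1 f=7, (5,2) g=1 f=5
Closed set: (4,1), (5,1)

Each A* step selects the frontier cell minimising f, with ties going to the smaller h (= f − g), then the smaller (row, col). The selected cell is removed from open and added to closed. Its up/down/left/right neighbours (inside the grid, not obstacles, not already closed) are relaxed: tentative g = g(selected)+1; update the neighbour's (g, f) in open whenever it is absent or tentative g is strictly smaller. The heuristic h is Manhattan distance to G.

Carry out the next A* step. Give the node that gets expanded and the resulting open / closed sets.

step 1: expand (3,1) (f=5, h=3) → closed; open now [(2,1) g=3 f=5, (3,0) g=3 f=7, (3,2) g=3 f=5, (4,0) g=2 f=7, (5,0) g=1 f=7, (5,2) g=1 f=5]

expanded=(3,1); open=[(2,1) g=3 f=5, (3,0) g=3 f=7, (3,2) g=3 f=5, (4,0) g=2 f=7, (5,0) g=1 f=7, (5,2) g=1 f=5]; closed=[(3,1), (4,1), (5,1)]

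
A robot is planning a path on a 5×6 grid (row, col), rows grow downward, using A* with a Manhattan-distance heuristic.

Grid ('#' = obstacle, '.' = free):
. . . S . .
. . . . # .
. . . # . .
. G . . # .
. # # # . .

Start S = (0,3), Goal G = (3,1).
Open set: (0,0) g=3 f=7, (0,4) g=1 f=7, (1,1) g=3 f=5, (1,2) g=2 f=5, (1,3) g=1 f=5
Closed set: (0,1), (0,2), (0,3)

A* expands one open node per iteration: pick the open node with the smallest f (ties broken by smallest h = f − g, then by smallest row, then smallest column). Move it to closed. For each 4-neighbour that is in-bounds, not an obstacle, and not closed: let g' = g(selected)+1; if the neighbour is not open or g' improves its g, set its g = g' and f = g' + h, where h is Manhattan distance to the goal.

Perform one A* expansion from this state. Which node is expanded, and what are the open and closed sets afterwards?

expanded=(1,1); open=[(0,0) g=3 f=7, (0,4) g=1 f=7, (1,0) g=4 f=7, (1,2) g=2 f=5, (1,3) g=1 f=5, (2,1) g=4 f=5]; closed=[(0,1), (0,2), (0,3), (1,1)]

step 1: expand (1,1) (f=5, h=2) → closed; open now [(0,0) g=3 f=7, (0,4) g=1 f=7, (1,0) g=4 f=7, (1,2) g=2 f=5, (1,3) g=1 f=5, (2,1) g=4 f=5]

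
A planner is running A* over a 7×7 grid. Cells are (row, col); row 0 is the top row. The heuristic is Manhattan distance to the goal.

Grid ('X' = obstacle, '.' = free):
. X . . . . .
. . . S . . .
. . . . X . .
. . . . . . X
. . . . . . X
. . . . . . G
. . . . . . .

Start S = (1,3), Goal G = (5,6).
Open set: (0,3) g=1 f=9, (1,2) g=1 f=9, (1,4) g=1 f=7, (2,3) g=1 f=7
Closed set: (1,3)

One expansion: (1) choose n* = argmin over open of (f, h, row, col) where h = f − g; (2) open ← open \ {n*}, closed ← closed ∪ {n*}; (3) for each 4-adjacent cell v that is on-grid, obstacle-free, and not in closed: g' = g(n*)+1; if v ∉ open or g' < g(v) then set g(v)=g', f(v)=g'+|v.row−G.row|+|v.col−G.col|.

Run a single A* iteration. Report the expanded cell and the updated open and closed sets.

expanded=(1,4); open=[(0,3) g=1 f=9, (0,4) g=2 f=9, (1,2) g=1 f=9, (1,5) g=2 f=7, (2,3) g=1 f=7]; closed=[(1,3), (1,4)]

step 1: expand (1,4) (f=7, h=6) → closed; open now [(0,3) g=1 f=9, (0,4) g=2 f=9, (1,2) g=1 f=9, (1,5) g=2 f=7, (2,3) g=1 f=7]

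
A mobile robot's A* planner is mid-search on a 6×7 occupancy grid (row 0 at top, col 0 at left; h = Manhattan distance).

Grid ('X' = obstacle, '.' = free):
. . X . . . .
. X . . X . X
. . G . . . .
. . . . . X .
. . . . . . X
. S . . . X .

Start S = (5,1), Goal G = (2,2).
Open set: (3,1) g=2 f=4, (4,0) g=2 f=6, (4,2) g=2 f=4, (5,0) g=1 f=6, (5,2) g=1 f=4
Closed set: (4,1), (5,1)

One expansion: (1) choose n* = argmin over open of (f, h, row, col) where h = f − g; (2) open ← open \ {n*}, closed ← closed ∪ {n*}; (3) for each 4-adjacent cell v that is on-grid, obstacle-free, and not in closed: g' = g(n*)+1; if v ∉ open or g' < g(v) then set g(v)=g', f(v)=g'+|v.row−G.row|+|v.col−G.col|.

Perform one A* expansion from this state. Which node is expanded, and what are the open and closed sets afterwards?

expanded=(3,1); open=[(2,1) g=3 f=4, (3,0) g=3 f=6, (3,2) g=3 f=4, (4,0) g=2 f=6, (4,2) g=2 f=4, (5,0) g=1 f=6, (5,2) g=1 f=4]; closed=[(3,1), (4,1), (5,1)]

step 1: expand (3,1) (f=4, h=2) → closed; open now [(2,1) g=3 f=4, (3,0) g=3 f=6, (3,2) g=3 f=4, (4,0) g=2 f=6, (4,2) g=2 f=4, (5,0) g=1 f=6, (5,2) g=1 f=4]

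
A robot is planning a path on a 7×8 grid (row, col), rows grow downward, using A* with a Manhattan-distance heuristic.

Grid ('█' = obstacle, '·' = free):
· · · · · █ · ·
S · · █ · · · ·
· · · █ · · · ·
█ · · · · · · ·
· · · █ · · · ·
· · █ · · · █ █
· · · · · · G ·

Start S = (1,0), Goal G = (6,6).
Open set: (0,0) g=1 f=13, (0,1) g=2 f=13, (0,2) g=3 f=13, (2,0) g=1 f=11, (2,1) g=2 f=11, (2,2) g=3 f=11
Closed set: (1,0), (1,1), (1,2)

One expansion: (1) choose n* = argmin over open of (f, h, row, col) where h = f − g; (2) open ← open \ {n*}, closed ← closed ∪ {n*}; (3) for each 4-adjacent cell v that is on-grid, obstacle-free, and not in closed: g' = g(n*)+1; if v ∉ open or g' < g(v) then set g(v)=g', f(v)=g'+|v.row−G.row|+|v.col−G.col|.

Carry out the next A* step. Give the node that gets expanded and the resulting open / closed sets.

expanded=(2,2); open=[(0,0) g=1 f=13, (0,1) g=2 f=13, (0,2) g=3 f=13, (2,0) g=1 f=11, (2,1) g=2 f=11, (3,2) g=4 f=11]; closed=[(1,0), (1,1), (1,2), (2,2)]

step 1: expand (2,2) (f=11, h=8) → closed; open now [(0,0) g=1 f=13, (0,1) g=2 f=13, (0,2) g=3 f=13, (2,0) g=1 f=11, (2,1) g=2 f=11, (3,2) g=4 f=11]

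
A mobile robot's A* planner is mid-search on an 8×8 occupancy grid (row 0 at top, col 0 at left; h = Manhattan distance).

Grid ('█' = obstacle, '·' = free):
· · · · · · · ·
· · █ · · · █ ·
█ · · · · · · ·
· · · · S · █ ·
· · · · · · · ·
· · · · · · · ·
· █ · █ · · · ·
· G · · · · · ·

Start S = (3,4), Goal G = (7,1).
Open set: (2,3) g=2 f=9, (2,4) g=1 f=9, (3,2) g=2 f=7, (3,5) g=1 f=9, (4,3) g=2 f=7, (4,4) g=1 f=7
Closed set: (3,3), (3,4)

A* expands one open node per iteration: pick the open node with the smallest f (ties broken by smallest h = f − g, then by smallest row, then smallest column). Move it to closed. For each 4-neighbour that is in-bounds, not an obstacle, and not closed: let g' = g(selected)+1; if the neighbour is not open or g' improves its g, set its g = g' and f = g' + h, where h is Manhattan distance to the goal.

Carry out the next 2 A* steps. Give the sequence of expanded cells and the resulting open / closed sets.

order=[(3,2) → (3,1)]; open=[(2,1) g=4 f=9, (2,2) g=3 f=9, (2,3) g=2 f=9, (2,4) g=1 f=9, (3,0) g=4 f=9, (3,5) g=1 f=9, (4,1) g=4 f=7, (4,2) g=3 f=7, (4,3) g=2 f=7, (4,4) g=1 f=7]; closed=[(3,1), (3,2), (3,3), (3,4)]

step 1: expand (3,2) (f=7, h=5) → closed; open now [(2,2) g=3 f=9, (2,3) g=2 f=9, (2,4) g=1 f=9, (3,1) g=3 f=7, (3,5) g=1 f=9, (4,2) g=3 f=7, (4,3) g=2 f=7, (4,4) g=1 f=7]
step 2: expand (3,1) (f=7, h=4) → closed; open now [(2,1) g=4 f=9, (2,2) g=3 f=9, (2,3) g=2 f=9, (2,4) g=1 f=9, (3,0) g=4 f=9, (3,5) g=1 f=9, (4,1) g=4 f=7, (4,2) g=3 f=7, (4,3) g=2 f=7, (4,4) g=1 f=7]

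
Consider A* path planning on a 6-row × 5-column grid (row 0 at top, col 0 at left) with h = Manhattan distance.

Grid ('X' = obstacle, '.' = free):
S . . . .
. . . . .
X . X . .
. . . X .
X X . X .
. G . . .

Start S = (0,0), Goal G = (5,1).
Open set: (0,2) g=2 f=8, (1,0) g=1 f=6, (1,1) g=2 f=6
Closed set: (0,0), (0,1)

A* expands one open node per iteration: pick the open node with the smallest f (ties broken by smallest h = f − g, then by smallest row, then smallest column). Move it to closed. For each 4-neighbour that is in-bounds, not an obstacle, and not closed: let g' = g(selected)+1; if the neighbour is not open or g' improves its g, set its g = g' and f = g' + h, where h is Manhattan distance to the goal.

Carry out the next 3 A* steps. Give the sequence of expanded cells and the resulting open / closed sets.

step 1: expand (1,1) (f=6, h=4) → closed; open now [(0,2) g=2 f=8, (1,0) g=1 f=6, (1,2) g=3 f=8, (2,1) g=3 f=6]
step 2: expand (2,1) (f=6, h=3) → closed; open now [(0,2) g=2 f=8, (1,0) g=1 f=6, (1,2) g=3 f=8, (3,1) g=4 f=6]
step 3: expand (3,1) (f=6, h=2) → closed; open now [(0,2) g=2 f=8, (1,0) g=1 f=6, (1,2) g=3 f=8, (3,0) g=5 f=8, (3,2) g=5 f=8]

order=[(1,1) → (2,1) → (3,1)]; open=[(0,2) g=2 f=8, (1,0) g=1 f=6, (1,2) g=3 f=8, (3,0) g=5 f=8, (3,2) g=5 f=8]; closed=[(0,0), (0,1), (1,1), (2,1), (3,1)]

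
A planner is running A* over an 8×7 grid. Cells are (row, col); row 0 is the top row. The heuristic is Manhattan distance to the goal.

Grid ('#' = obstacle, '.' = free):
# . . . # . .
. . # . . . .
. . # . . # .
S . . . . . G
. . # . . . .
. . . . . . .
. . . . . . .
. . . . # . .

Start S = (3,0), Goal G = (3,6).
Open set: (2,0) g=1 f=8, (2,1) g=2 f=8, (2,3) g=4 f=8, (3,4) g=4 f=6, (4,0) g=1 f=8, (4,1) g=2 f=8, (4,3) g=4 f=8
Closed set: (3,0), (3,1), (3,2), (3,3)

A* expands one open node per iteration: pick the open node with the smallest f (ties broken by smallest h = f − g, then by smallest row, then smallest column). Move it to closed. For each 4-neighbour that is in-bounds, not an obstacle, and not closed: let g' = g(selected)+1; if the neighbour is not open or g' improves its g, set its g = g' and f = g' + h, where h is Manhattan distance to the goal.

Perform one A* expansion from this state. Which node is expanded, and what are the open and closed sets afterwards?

step 1: expand (3,4) (f=6, h=2) → closed; open now [(2,0) g=1 f=8, (2,1) g=2 f=8, (2,3) g=4 f=8, (2,4) g=5 f=8, (3,5) g=5 f=6, (4,0) g=1 f=8, (4,1) g=2 f=8, (4,3) g=4 f=8, (4,4) g=5 f=8]

expanded=(3,4); open=[(2,0) g=1 f=8, (2,1) g=2 f=8, (2,3) g=4 f=8, (2,4) g=5 f=8, (3,5) g=5 f=6, (4,0) g=1 f=8, (4,1) g=2 f=8, (4,3) g=4 f=8, (4,4) g=5 f=8]; closed=[(3,0), (3,1), (3,2), (3,3), (3,4)]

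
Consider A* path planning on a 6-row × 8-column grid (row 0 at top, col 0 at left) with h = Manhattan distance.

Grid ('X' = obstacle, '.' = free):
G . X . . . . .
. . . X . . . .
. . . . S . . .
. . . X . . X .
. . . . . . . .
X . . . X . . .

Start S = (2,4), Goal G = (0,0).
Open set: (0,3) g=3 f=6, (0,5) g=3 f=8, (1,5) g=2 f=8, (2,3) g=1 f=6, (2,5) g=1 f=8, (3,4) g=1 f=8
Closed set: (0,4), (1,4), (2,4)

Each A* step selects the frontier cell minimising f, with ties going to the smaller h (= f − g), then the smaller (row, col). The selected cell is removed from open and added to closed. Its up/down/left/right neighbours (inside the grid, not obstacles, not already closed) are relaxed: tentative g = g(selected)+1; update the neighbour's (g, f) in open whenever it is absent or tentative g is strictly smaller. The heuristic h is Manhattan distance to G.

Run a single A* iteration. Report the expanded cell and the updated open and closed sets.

expanded=(0,3); open=[(0,5) g=3 f=8, (1,5) g=2 f=8, (2,3) g=1 f=6, (2,5) g=1 f=8, (3,4) g=1 f=8]; closed=[(0,3), (0,4), (1,4), (2,4)]

step 1: expand (0,3) (f=6, h=3) → closed; open now [(0,5) g=3 f=8, (1,5) g=2 f=8, (2,3) g=1 f=6, (2,5) g=1 f=8, (3,4) g=1 f=8]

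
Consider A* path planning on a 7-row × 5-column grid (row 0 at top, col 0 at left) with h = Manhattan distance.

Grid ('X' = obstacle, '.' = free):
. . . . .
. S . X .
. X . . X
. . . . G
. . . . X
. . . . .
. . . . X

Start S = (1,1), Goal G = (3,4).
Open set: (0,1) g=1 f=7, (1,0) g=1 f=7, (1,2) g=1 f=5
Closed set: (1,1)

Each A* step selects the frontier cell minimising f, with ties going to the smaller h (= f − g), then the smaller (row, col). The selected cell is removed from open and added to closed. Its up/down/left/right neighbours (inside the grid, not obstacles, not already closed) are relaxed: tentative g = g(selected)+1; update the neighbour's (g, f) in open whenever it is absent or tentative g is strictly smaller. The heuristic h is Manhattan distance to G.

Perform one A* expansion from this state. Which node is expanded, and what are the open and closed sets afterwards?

step 1: expand (1,2) (f=5, h=4) → closed; open now [(0,1) g=1 f=7, (0,2) g=2 f=7, (1,0) g=1 f=7, (2,2) g=2 f=5]

expanded=(1,2); open=[(0,1) g=1 f=7, (0,2) g=2 f=7, (1,0) g=1 f=7, (2,2) g=2 f=5]; closed=[(1,1), (1,2)]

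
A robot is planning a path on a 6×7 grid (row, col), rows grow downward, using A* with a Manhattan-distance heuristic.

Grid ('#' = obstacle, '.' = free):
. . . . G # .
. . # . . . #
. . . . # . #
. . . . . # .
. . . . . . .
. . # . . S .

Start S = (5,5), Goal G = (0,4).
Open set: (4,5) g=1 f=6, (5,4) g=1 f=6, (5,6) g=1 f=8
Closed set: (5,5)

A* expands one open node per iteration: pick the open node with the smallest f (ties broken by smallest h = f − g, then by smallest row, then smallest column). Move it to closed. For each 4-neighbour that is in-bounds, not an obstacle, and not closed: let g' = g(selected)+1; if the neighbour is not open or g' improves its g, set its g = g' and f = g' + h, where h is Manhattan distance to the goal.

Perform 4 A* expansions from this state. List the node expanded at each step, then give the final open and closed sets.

order=[(4,5) → (4,4) → (3,4) → (5,4)]; open=[(3,3) g=4 f=8, (4,3) g=3 f=8, (4,6) g=2 f=8, (5,3) g=2 f=8, (5,6) g=1 f=8]; closed=[(3,4), (4,4), (4,5), (5,4), (5,5)]

step 1: expand (4,5) (f=6, h=5) → closed; open now [(4,4) g=2 f=6, (4,6) g=2 f=8, (5,4) g=1 f=6, (5,6) g=1 f=8]
step 2: expand (4,4) (f=6, h=4) → closed; open now [(3,4) g=3 f=6, (4,3) g=3 f=8, (4,6) g=2 f=8, (5,4) g=1 f=6, (5,6) g=1 f=8]
step 3: expand (3,4) (f=6, h=3) → closed; open now [(3,3) g=4 f=8, (4,3) g=3 f=8, (4,6) g=2 f=8, (5,4) g=1 f=6, (5,6) g=1 f=8]
step 4: expand (5,4) (f=6, h=5) → closed; open now [(3,3) g=4 f=8, (4,3) g=3 f=8, (4,6) g=2 f=8, (5,3) g=2 f=8, (5,6) g=1 f=8]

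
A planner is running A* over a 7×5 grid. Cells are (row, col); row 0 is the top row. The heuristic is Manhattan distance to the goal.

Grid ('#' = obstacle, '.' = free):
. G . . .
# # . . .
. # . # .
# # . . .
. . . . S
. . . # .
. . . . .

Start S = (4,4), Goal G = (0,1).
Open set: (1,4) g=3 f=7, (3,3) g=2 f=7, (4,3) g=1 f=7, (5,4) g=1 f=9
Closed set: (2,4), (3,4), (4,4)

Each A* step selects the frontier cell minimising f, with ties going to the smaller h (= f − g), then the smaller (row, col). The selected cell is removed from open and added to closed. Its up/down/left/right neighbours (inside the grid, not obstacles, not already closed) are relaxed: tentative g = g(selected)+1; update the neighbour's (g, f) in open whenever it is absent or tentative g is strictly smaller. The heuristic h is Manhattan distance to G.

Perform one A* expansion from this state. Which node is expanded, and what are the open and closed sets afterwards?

expanded=(1,4); open=[(0,4) g=4 f=7, (1,3) g=4 f=7, (3,3) g=2 f=7, (4,3) g=1 f=7, (5,4) g=1 f=9]; closed=[(1,4), (2,4), (3,4), (4,4)]

step 1: expand (1,4) (f=7, h=4) → closed; open now [(0,4) g=4 f=7, (1,3) g=4 f=7, (3,3) g=2 f=7, (4,3) g=1 f=7, (5,4) g=1 f=9]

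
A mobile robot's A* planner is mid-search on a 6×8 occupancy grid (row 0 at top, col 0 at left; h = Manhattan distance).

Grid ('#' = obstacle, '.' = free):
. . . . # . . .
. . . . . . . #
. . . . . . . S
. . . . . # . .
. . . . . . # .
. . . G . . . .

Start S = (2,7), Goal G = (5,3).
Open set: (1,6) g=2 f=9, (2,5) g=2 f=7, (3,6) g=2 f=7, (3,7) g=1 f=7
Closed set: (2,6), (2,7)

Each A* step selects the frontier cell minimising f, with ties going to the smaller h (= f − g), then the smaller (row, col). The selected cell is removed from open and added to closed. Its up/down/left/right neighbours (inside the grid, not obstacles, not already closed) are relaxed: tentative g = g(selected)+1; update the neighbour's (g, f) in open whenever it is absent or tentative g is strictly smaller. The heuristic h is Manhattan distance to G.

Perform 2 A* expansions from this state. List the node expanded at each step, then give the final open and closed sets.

step 1: expand (2,5) (f=7, h=5) → closed; open now [(1,5) g=3 f=9, (1,6) g=2 f=9, (2,4) g=3 f=7, (3,6) g=2 f=7, (3,7) g=1 f=7]
step 2: expand (2,4) (f=7, h=4) → closed; open now [(1,4) g=4 f=9, (1,5) g=3 f=9, (1,6) g=2 f=9, (2,3) g=4 f=7, (3,4) g=4 f=7, (3,6) g=2 f=7, (3,7) g=1 f=7]

order=[(2,5) → (2,4)]; open=[(1,4) g=4 f=9, (1,5) g=3 f=9, (1,6) g=2 f=9, (2,3) g=4 f=7, (3,4) g=4 f=7, (3,6) g=2 f=7, (3,7) g=1 f=7]; closed=[(2,4), (2,5), (2,6), (2,7)]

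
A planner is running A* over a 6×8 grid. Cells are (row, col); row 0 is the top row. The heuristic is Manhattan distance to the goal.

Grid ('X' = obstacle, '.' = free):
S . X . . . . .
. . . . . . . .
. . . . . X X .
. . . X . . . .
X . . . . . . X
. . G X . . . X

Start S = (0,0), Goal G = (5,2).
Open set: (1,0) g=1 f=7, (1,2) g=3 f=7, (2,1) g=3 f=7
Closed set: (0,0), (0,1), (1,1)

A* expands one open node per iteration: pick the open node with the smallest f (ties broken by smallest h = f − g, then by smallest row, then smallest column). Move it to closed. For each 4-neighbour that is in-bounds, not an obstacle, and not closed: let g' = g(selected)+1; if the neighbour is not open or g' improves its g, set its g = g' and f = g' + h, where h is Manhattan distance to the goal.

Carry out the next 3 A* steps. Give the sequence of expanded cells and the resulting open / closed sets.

order=[(1,2) → (2,2) → (3,2)]; open=[(1,0) g=1 f=7, (1,3) g=4 f=9, (2,1) g=3 f=7, (2,3) g=5 f=9, (3,1) g=6 f=9, (4,2) g=6 f=7]; closed=[(0,0), (0,1), (1,1), (1,2), (2,2), (3,2)]

step 1: expand (1,2) (f=7, h=4) → closed; open now [(1,0) g=1 f=7, (1,3) g=4 f=9, (2,1) g=3 f=7, (2,2) g=4 f=7]
step 2: expand (2,2) (f=7, h=3) → closed; open now [(1,0) g=1 f=7, (1,3) g=4 f=9, (2,1) g=3 f=7, (2,3) g=5 f=9, (3,2) g=5 f=7]
step 3: expand (3,2) (f=7, h=2) → closed; open now [(1,0) g=1 f=7, (1,3) g=4 f=9, (2,1) g=3 f=7, (2,3) g=5 f=9, (3,1) g=6 f=9, (4,2) g=6 f=7]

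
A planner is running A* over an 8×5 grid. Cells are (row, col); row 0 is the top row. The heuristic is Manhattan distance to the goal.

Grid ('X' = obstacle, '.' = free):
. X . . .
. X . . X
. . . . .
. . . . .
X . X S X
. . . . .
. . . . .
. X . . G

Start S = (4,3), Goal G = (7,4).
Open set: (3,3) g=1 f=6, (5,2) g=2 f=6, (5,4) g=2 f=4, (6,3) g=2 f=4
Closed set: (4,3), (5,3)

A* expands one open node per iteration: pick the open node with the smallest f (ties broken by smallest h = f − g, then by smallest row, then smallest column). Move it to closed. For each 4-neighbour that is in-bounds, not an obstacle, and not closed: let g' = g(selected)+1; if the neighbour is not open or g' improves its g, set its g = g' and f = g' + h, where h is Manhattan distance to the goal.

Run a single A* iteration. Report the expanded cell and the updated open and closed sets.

step 1: expand (5,4) (f=4, h=2) → closed; open now [(3,3) g=1 f=6, (5,2) g=2 f=6, (6,3) g=2 f=4, (6,4) g=3 f=4]

expanded=(5,4); open=[(3,3) g=1 f=6, (5,2) g=2 f=6, (6,3) g=2 f=4, (6,4) g=3 f=4]; closed=[(4,3), (5,3), (5,4)]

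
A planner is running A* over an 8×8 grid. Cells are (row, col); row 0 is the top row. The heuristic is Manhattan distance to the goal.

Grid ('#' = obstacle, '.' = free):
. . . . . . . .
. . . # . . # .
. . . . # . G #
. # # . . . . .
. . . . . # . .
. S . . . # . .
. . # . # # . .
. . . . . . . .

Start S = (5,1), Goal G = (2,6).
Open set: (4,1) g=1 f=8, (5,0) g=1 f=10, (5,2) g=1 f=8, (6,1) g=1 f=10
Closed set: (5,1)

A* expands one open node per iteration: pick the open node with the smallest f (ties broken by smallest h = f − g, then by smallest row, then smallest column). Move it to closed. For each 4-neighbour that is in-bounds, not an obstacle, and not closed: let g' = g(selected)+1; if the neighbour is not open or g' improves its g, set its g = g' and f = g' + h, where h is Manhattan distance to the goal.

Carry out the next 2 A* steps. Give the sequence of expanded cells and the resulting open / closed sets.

order=[(4,1) → (4,2)]; open=[(4,0) g=2 f=10, (4,3) g=3 f=8, (5,0) g=1 f=10, (5,2) g=1 f=8, (6,1) g=1 f=10]; closed=[(4,1), (4,2), (5,1)]

step 1: expand (4,1) (f=8, h=7) → closed; open now [(4,0) g=2 f=10, (4,2) g=2 f=8, (5,0) g=1 f=10, (5,2) g=1 f=8, (6,1) g=1 f=10]
step 2: expand (4,2) (f=8, h=6) → closed; open now [(4,0) g=2 f=10, (4,3) g=3 f=8, (5,0) g=1 f=10, (5,2) g=1 f=8, (6,1) g=1 f=10]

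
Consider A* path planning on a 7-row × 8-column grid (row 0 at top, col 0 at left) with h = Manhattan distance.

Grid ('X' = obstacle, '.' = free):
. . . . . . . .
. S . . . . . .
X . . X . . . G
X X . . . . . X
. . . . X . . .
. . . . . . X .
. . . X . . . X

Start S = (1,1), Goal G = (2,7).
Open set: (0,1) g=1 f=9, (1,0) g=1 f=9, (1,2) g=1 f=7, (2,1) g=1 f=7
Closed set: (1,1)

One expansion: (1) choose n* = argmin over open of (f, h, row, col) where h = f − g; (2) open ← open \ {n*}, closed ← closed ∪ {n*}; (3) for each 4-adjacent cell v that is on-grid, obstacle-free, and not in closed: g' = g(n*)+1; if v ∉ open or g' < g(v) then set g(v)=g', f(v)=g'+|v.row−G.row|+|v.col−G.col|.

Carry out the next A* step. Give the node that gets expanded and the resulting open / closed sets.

expanded=(1,2); open=[(0,1) g=1 f=9, (0,2) g=2 f=9, (1,0) g=1 f=9, (1,3) g=2 f=7, (2,1) g=1 f=7, (2,2) g=2 f=7]; closed=[(1,1), (1,2)]

step 1: expand (1,2) (f=7, h=6) → closed; open now [(0,1) g=1 f=9, (0,2) g=2 f=9, (1,0) g=1 f=9, (1,3) g=2 f=7, (2,1) g=1 f=7, (2,2) g=2 f=7]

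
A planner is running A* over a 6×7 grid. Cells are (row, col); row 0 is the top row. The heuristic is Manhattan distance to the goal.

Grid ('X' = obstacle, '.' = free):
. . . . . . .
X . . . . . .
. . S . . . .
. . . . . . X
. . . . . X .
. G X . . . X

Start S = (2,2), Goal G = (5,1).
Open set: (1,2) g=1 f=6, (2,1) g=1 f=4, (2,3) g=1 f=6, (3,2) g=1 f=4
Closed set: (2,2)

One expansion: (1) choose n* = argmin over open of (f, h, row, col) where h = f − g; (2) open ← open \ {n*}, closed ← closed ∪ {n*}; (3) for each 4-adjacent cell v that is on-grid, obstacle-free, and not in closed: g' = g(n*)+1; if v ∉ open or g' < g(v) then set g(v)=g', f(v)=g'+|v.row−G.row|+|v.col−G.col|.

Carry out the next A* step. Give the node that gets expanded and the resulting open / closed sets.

expanded=(2,1); open=[(1,1) g=2 f=6, (1,2) g=1 f=6, (2,0) g=2 f=6, (2,3) g=1 f=6, (3,1) g=2 f=4, (3,2) g=1 f=4]; closed=[(2,1), (2,2)]

step 1: expand (2,1) (f=4, h=3) → closed; open now [(1,1) g=2 f=6, (1,2) g=1 f=6, (2,0) g=2 f=6, (2,3) g=1 f=6, (3,1) g=2 f=4, (3,2) g=1 f=4]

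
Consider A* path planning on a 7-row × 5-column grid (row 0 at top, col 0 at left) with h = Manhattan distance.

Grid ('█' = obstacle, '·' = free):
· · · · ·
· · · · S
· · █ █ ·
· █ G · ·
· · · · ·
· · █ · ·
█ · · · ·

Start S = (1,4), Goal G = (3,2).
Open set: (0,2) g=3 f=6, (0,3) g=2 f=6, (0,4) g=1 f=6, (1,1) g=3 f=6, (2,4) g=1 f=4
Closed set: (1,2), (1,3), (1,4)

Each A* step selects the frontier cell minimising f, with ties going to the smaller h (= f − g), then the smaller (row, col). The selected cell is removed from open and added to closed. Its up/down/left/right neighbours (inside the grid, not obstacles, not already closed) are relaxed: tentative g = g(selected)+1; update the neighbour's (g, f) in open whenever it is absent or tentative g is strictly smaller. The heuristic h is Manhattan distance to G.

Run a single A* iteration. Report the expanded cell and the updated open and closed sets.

step 1: expand (2,4) (f=4, h=3) → closed; open now [(0,2) g=3 f=6, (0,3) g=2 f=6, (0,4) g=1 f=6, (1,1) g=3 f=6, (3,4) g=2 f=4]

expanded=(2,4); open=[(0,2) g=3 f=6, (0,3) g=2 f=6, (0,4) g=1 f=6, (1,1) g=3 f=6, (3,4) g=2 f=4]; closed=[(1,2), (1,3), (1,4), (2,4)]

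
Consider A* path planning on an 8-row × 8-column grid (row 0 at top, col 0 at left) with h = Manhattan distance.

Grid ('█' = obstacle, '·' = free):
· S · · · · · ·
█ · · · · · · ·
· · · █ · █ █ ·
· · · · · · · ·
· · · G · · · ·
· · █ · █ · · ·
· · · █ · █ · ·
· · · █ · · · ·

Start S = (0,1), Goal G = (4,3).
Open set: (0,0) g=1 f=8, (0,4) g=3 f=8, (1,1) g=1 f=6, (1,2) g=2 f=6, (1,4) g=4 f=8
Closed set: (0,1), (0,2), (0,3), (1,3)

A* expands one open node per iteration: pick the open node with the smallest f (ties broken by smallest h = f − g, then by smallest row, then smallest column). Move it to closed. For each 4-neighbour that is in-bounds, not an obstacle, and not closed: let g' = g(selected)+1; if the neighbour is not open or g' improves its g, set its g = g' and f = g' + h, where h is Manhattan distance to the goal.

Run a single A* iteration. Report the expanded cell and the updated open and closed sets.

step 1: expand (1,2) (f=6, h=4) → closed; open now [(0,0) g=1 f=8, (0,4) g=3 f=8, (1,1) g=1 f=6, (1,4) g=4 f=8, (2,2) g=3 f=6]

expanded=(1,2); open=[(0,0) g=1 f=8, (0,4) g=3 f=8, (1,1) g=1 f=6, (1,4) g=4 f=8, (2,2) g=3 f=6]; closed=[(0,1), (0,2), (0,3), (1,2), (1,3)]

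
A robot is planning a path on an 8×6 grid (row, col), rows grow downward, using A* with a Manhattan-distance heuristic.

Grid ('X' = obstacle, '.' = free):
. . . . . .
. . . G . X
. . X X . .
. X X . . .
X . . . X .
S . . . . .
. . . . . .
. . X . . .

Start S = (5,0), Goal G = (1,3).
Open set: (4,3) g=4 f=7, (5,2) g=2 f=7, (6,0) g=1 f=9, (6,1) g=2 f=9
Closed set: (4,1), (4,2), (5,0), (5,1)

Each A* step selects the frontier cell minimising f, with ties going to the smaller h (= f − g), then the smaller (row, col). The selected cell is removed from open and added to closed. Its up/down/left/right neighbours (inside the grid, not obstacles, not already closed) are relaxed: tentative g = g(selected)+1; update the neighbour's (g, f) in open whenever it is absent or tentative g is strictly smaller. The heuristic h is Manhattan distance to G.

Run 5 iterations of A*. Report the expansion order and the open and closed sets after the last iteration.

step 1: expand (4,3) (f=7, h=3) → closed; open now [(3,3) g=5 f=7, (5,2) g=2 f=7, (5,3) g=5 f=9, (6,0) g=1 f=9, (6,1) g=2 f=9]
step 2: expand (3,3) (f=7, h=2) → closed; open now [(3,4) g=6 f=9, (5,2) g=2 f=7, (5,3) g=5 f=9, (6,0) g=1 f=9, (6,1) g=2 f=9]
step 3: expand (5,2) (f=7, h=5) → closed; open now [(3,4) g=6 f=9, (5,3) g=3 f=7, (6,0) g=1 f=9, (6,1) g=2 f=9, (6,2) g=3 f=9]
step 4: expand (5,3) (f=7, h=4) → closed; open now [(3,4) g=6 f=9, (5,4) g=4 f=9, (6,0) g=1 f=9, (6,1) g=2 f=9, (6,2) g=3 f=9, (6,3) g=4 f=9]
step 5: expand (3,4) (f=9, h=3) → closed; open now [(2,4) g=7 f=9, (3,5) g=7 f=11, (5,4) g=4 f=9, (6,0) g=1 f=9, (6,1) g=2 f=9, (6,2) g=3 f=9, (6,3) g=4 f=9]

order=[(4,3) → (3,3) → (5,2) → (5,3) → (3,4)]; open=[(2,4) g=7 f=9, (3,5) g=7 f=11, (5,4) g=4 f=9, (6,0) g=1 f=9, (6,1) g=2 f=9, (6,2) g=3 f=9, (6,3) g=4 f=9]; closed=[(3,3), (3,4), (4,1), (4,2), (4,3), (5,0), (5,1), (5,2), (5,3)]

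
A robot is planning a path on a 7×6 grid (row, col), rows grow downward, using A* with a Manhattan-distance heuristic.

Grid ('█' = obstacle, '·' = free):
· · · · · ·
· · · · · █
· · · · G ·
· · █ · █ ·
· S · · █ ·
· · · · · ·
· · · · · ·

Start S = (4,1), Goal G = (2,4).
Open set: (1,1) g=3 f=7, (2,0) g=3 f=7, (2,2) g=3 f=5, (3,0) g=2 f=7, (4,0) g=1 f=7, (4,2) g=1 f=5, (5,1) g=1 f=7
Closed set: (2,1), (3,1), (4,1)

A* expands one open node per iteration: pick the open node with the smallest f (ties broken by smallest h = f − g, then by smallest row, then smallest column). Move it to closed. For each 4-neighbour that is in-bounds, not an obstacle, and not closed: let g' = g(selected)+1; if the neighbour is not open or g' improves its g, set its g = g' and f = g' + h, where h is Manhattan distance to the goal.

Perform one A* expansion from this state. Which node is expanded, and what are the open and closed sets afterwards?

expanded=(2,2); open=[(1,1) g=3 f=7, (1,2) g=4 f=7, (2,0) g=3 f=7, (2,3) g=4 f=5, (3,0) g=2 f=7, (4,0) g=1 f=7, (4,2) g=1 f=5, (5,1) g=1 f=7]; closed=[(2,1), (2,2), (3,1), (4,1)]

step 1: expand (2,2) (f=5, h=2) → closed; open now [(1,1) g=3 f=7, (1,2) g=4 f=7, (2,0) g=3 f=7, (2,3) g=4 f=5, (3,0) g=2 f=7, (4,0) g=1 f=7, (4,2) g=1 f=5, (5,1) g=1 f=7]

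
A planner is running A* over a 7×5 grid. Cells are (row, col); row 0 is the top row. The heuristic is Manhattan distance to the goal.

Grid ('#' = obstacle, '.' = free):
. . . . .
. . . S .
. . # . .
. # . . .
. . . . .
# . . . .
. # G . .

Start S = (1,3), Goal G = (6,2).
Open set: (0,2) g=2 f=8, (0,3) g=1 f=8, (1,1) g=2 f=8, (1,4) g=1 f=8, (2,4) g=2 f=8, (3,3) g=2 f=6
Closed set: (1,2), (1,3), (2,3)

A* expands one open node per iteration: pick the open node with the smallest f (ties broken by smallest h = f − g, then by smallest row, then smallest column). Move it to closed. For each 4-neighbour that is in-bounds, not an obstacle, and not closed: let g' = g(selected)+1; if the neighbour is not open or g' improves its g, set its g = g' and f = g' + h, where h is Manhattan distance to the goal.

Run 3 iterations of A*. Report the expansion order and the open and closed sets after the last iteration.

step 1: expand (3,3) (f=6, h=4) → closed; open now [(0,2) g=2 f=8, (0,3) g=1 f=8, (1,1) g=2 f=8, (1,4) g=1 f=8, (2,4) g=2 f=8, (3,2) g=3 f=6, (3,4) g=3 f=8, (4,3) g=3 f=6]
step 2: expand (3,2) (f=6, h=3) → closed; open now [(0,2) g=2 f=8, (0,3) g=1 f=8, (1,1) g=2 f=8, (1,4) g=1 f=8, (2,4) g=2 f=8, (3,4) g=3 f=8, (4,2) g=4 f=6, (4,3) g=3 f=6]
step 3: expand (4,2) (f=6, h=2) → closed; open now [(0,2) g=2 f=8, (0,3) g=1 f=8, (1,1) g=2 f=8, (1,4) g=1 f=8, (2,4) g=2 f=8, (3,4) g=3 f=8, (4,1) g=5 f=8, (4,3) g=3 f=6, (5,2) g=5 f=6]

order=[(3,3) → (3,2) → (4,2)]; open=[(0,2) g=2 f=8, (0,3) g=1 f=8, (1,1) g=2 f=8, (1,4) g=1 f=8, (2,4) g=2 f=8, (3,4) g=3 f=8, (4,1) g=5 f=8, (4,3) g=3 f=6, (5,2) g=5 f=6]; closed=[(1,2), (1,3), (2,3), (3,2), (3,3), (4,2)]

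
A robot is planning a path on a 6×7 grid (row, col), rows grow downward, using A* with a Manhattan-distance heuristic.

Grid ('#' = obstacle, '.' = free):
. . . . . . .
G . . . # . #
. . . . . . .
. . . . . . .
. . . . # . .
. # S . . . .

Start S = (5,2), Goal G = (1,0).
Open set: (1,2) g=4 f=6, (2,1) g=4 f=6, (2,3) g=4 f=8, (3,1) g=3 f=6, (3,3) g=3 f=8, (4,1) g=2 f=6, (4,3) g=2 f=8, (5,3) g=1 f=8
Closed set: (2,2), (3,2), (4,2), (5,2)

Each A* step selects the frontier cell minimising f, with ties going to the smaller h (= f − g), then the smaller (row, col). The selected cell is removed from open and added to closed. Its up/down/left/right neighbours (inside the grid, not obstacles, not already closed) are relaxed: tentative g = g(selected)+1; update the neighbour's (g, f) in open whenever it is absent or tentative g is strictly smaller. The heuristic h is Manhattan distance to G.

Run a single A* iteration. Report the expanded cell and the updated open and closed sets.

expanded=(1,2); open=[(0,2) g=5 f=8, (1,1) g=5 f=6, (1,3) g=5 f=8, (2,1) g=4 f=6, (2,3) g=4 f=8, (3,1) g=3 f=6, (3,3) g=3 f=8, (4,1) g=2 f=6, (4,3) g=2 f=8, (5,3) g=1 f=8]; closed=[(1,2), (2,2), (3,2), (4,2), (5,2)]

step 1: expand (1,2) (f=6, h=2) → closed; open now [(0,2) g=5 f=8, (1,1) g=5 f=6, (1,3) g=5 f=8, (2,1) g=4 f=6, (2,3) g=4 f=8, (3,1) g=3 f=6, (3,3) g=3 f=8, (4,1) g=2 f=6, (4,3) g=2 f=8, (5,3) g=1 f=8]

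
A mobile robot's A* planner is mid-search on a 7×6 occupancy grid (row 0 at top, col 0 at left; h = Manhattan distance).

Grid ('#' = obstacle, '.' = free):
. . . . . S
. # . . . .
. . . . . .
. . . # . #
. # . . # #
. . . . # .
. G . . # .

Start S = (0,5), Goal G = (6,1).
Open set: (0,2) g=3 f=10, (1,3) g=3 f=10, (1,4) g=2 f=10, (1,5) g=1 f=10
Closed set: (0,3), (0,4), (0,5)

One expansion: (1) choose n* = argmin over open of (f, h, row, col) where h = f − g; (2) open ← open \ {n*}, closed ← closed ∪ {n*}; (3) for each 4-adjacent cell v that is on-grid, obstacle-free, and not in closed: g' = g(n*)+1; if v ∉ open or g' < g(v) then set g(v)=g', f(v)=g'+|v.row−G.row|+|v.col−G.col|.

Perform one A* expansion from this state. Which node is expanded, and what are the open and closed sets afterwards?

step 1: expand (0,2) (f=10, h=7) → closed; open now [(0,1) g=4 f=10, (1,2) g=4 f=10, (1,3) g=3 f=10, (1,4) g=2 f=10, (1,5) g=1 f=10]

expanded=(0,2); open=[(0,1) g=4 f=10, (1,2) g=4 f=10, (1,3) g=3 f=10, (1,4) g=2 f=10, (1,5) g=1 f=10]; closed=[(0,2), (0,3), (0,4), (0,5)]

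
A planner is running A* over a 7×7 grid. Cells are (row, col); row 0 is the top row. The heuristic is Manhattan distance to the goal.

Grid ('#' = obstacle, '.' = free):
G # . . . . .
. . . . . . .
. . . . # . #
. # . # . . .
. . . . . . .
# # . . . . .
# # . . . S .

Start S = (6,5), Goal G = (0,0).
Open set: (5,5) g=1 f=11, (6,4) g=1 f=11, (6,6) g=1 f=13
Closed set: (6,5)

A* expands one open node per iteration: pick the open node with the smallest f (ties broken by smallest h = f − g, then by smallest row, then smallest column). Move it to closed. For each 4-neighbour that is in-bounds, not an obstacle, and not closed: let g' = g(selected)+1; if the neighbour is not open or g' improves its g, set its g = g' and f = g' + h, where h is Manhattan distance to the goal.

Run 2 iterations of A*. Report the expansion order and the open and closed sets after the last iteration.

step 1: expand (5,5) (f=11, h=10) → closed; open now [(4,5) g=2 f=11, (5,4) g=2 f=11, (5,6) g=2 f=13, (6,4) g=1 f=11, (6,6) g=1 f=13]
step 2: expand (4,5) (f=11, h=9) → closed; open now [(3,5) g=3 f=11, (4,4) g=3 f=11, (4,6) g=3 f=13, (5,4) g=2 f=11, (5,6) g=2 f=13, (6,4) g=1 f=11, (6,6) g=1 f=13]

order=[(5,5) → (4,5)]; open=[(3,5) g=3 f=11, (4,4) g=3 f=11, (4,6) g=3 f=13, (5,4) g=2 f=11, (5,6) g=2 f=13, (6,4) g=1 f=11, (6,6) g=1 f=13]; closed=[(4,5), (5,5), (6,5)]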